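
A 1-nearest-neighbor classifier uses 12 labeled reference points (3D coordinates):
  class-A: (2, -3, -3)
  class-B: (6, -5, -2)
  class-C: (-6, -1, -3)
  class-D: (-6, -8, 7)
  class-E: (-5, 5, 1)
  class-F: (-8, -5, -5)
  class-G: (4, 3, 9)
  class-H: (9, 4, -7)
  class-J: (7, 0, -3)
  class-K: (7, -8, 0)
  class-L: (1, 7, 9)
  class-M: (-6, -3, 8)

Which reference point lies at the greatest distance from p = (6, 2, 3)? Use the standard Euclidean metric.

Since √ is increasing, it suffices to compare squared distances:
d²(p, class-A) = (6−2)² + (2−(-3))² + (3−(-3))² = 16 + 25 + 36 = 77
d²(p, class-B) = (6−6)² + (2−(-5))² + (3−(-2))² = 0 + 49 + 25 = 74
d²(p, class-C) = (6−(-6))² + (2−(-1))² + (3−(-3))² = 144 + 9 + 36 = 189
d²(p, class-D) = (6−(-6))² + (2−(-8))² + (3−7)² = 144 + 100 + 16 = 260
d²(p, class-E) = (6−(-5))² + (2−5)² + (3−1)² = 121 + 9 + 4 = 134
d²(p, class-F) = (6−(-8))² + (2−(-5))² + (3−(-5))² = 196 + 49 + 64 = 309
d²(p, class-G) = (6−4)² + (2−3)² + (3−9)² = 4 + 1 + 36 = 41
d²(p, class-H) = (6−9)² + (2−4)² + (3−(-7))² = 9 + 4 + 100 = 113
d²(p, class-J) = (6−7)² + (2−0)² + (3−(-3))² = 1 + 4 + 36 = 41
d²(p, class-K) = (6−7)² + (2−(-8))² + (3−0)² = 1 + 100 + 9 = 110
d²(p, class-L) = (6−1)² + (2−7)² + (3−9)² = 25 + 25 + 36 = 86
d²(p, class-M) = (6−(-6))² + (2−(-3))² + (3−8)² = 144 + 25 + 25 = 194
The largest is to class-F.

class-F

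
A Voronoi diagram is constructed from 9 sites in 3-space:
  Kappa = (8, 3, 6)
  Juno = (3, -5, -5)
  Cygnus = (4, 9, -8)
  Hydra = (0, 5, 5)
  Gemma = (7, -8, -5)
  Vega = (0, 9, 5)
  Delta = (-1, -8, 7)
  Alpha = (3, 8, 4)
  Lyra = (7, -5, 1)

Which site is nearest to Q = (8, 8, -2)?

Squared Euclidean distances:
d²(Q, Kappa) = (8−8)² + (8−3)² + (-2−6)² = 0 + 25 + 64 = 89
d²(Q, Juno) = (8−3)² + (8−(-5))² + (-2−(-5))² = 25 + 169 + 9 = 203
d²(Q, Cygnus) = (8−4)² + (8−9)² + (-2−(-8))² = 16 + 1 + 36 = 53
d²(Q, Hydra) = (8−0)² + (8−5)² + (-2−5)² = 64 + 9 + 49 = 122
d²(Q, Gemma) = (8−7)² + (8−(-8))² + (-2−(-5))² = 1 + 256 + 9 = 266
d²(Q, Vega) = (8−0)² + (8−9)² + (-2−5)² = 64 + 1 + 49 = 114
d²(Q, Delta) = (8−(-1))² + (8−(-8))² + (-2−7)² = 81 + 256 + 81 = 418
d²(Q, Alpha) = (8−3)² + (8−8)² + (-2−4)² = 25 + 0 + 36 = 61
d²(Q, Lyra) = (8−7)² + (8−(-5))² + (-2−1)² = 1 + 169 + 9 = 179
The smallest is to Cygnus, so Q lies in the Voronoi region of Cygnus.

Cygnus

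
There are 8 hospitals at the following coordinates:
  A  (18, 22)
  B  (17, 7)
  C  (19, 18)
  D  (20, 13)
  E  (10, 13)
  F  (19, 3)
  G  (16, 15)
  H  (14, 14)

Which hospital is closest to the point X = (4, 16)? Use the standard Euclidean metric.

Compare squared distances (the ordering matches that of the actual distances):
|XA|² = (4−18)² + (16−22)² = 196 + 36 = 232
|XB|² = (4−17)² + (16−7)² = 169 + 81 = 250
|XC|² = (4−19)² + (16−18)² = 225 + 4 = 229
|XD|² = (4−20)² + (16−13)² = 256 + 9 = 265
|XE|² = (4−10)² + (16−13)² = 36 + 9 = 45
|XF|² = (4−19)² + (16−3)² = 225 + 169 = 394
|XG|² = (4−16)² + (16−15)² = 144 + 1 = 145
|XH|² = (4−14)² + (16−14)² = 100 + 4 = 104
E is nearest.

E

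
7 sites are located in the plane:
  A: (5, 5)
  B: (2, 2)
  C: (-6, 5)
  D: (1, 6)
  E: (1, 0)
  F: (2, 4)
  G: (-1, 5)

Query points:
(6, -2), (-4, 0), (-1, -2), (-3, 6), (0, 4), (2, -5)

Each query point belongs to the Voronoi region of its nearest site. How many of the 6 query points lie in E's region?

(6, -2) — d² to each: A:50, B:32, C:193, D:89, E:29, F:52, G:98 → nearest is E
(-4, 0) — d² to each: A:106, B:40, C:29, D:61, E:25, F:52, G:34 → nearest is E
(-1, -2) — d² to each: A:85, B:25, C:74, D:68, E:8, F:45, G:49 → nearest is E
(-3, 6) — d² to each: A:65, B:41, C:10, D:16, E:52, F:29, G:5 → nearest is G
(0, 4) — d² to each: A:26, B:8, C:37, D:5, E:17, F:4, G:2 → nearest is G
(2, -5) — d² to each: A:109, B:49, C:164, D:122, E:26, F:81, G:109 → nearest is E
4 of the 6 points have E as nearest.

4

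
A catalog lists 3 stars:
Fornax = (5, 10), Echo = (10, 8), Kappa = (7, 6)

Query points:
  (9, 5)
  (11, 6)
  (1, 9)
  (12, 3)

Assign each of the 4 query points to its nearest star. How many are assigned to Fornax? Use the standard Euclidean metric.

1

(9, 5) — d² to each: Fornax:41, Echo:10, Kappa:5 → nearest is Kappa
(11, 6) — d² to each: Fornax:52, Echo:5, Kappa:16 → nearest is Echo
(1, 9) — d² to each: Fornax:17, Echo:82, Kappa:45 → nearest is Fornax
(12, 3) — d² to each: Fornax:98, Echo:29, Kappa:34 → nearest is Echo
1 of the 4 points has Fornax as nearest.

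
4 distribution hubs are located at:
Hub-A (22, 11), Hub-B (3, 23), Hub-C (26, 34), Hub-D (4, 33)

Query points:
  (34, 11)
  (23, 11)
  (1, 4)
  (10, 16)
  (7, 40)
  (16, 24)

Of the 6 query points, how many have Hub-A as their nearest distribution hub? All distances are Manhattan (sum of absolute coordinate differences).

2

(34, 11) — d to each: Hub-A:12, Hub-B:43, Hub-C:31, Hub-D:52 → nearest is Hub-A
(23, 11) — d to each: Hub-A:1, Hub-B:32, Hub-C:26, Hub-D:41 → nearest is Hub-A
(1, 4) — d to each: Hub-A:28, Hub-B:21, Hub-C:55, Hub-D:32 → nearest is Hub-B
(10, 16) — d to each: Hub-A:17, Hub-B:14, Hub-C:34, Hub-D:23 → nearest is Hub-B
(7, 40) — d to each: Hub-A:44, Hub-B:21, Hub-C:25, Hub-D:10 → nearest is Hub-D
(16, 24) — d to each: Hub-A:19, Hub-B:14, Hub-C:20, Hub-D:21 → nearest is Hub-B
2 of the 6 points have Hub-A as nearest.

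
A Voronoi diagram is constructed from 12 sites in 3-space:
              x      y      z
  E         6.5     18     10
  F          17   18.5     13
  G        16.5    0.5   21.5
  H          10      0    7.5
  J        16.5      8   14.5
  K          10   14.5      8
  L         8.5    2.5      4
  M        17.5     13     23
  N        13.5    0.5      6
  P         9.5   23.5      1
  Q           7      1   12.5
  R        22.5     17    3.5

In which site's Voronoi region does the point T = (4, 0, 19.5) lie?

Q

Since √ is increasing, it suffices to compare squared distances:
|TE|² = (4−6.5)² + (0−18)² + (19.5−10)² = 6.25 + 324 + 90.25 = 420.5
|TF|² = (4−17)² + (0−18.5)² + (19.5−13)² = 169 + 342.25 + 42.25 = 553.5
|TG|² = (4−16.5)² + (0−0.5)² + (19.5−21.5)² = 156.25 + 0.25 + 4 = 160.5
|TH|² = (4−10)² + (0−0)² + (19.5−7.5)² = 36 + 0 + 144 = 180
|TJ|² = (4−16.5)² + (0−8)² + (19.5−14.5)² = 156.25 + 64 + 25 = 245.25
|TK|² = (4−10)² + (0−14.5)² + (19.5−8)² = 36 + 210.25 + 132.25 = 378.5
|TL|² = (4−8.5)² + (0−2.5)² + (19.5−4)² = 20.25 + 6.25 + 240.25 = 266.75
|TM|² = (4−17.5)² + (0−13)² + (19.5−23)² = 182.25 + 169 + 12.25 = 363.5
|TN|² = (4−13.5)² + (0−0.5)² + (19.5−6)² = 90.25 + 0.25 + 182.25 = 272.75
|TP|² = (4−9.5)² + (0−23.5)² + (19.5−1)² = 30.25 + 552.25 + 342.25 = 924.75
|TQ|² = (4−7)² + (0−1)² + (19.5−12.5)² = 9 + 1 + 49 = 59
|TR|² = (4−22.5)² + (0−17)² + (19.5−3.5)² = 342.25 + 289 + 256 = 887.25
The smallest is to Q, so T lies in the Voronoi region of Q.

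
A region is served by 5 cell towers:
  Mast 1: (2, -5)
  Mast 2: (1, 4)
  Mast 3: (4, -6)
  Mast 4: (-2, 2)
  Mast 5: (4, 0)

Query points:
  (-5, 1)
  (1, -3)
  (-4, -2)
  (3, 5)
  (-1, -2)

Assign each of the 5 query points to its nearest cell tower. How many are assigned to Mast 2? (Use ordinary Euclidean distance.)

(-5, 1) — d² to each: Mast 1:85, Mast 2:45, Mast 3:130, Mast 4:10, Mast 5:82 → nearest is Mast 4
(1, -3) — d² to each: Mast 1:5, Mast 2:49, Mast 3:18, Mast 4:34, Mast 5:18 → nearest is Mast 1
(-4, -2) — d² to each: Mast 1:45, Mast 2:61, Mast 3:80, Mast 4:20, Mast 5:68 → nearest is Mast 4
(3, 5) — d² to each: Mast 1:101, Mast 2:5, Mast 3:122, Mast 4:34, Mast 5:26 → nearest is Mast 2
(-1, -2) — d² to each: Mast 1:18, Mast 2:40, Mast 3:41, Mast 4:17, Mast 5:29 → nearest is Mast 4
1 of the 5 points has Mast 2 as nearest.

1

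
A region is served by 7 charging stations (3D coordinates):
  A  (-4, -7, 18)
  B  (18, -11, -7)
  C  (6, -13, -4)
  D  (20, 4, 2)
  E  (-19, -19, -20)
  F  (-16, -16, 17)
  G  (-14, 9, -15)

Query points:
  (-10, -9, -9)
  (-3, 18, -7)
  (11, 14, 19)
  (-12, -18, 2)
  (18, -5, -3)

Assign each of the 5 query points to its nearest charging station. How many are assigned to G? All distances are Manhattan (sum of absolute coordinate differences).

1

(-10, -9, -9) — d to each: A:35, B:32, C:25, D:54, E:30, F:39, G:28 → nearest is C
(-3, 18, -7) — d to each: A:51, B:50, C:43, D:46, E:66, F:71, G:28 → nearest is G
(11, 14, 19) — d to each: A:37, B:58, C:55, D:36, E:102, F:59, G:64 → nearest is D
(-12, -18, 2) — d to each: A:35, B:46, C:29, D:54, E:30, F:21, G:46 → nearest is F
(18, -5, -3) — d to each: A:45, B:10, C:21, D:16, E:68, F:65, G:58 → nearest is B
1 of the 5 points has G as nearest.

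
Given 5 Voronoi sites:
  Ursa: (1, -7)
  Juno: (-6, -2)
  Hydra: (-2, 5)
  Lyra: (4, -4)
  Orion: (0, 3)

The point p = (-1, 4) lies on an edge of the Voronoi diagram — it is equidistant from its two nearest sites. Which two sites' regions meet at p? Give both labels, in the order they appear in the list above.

Squared distances from p to each site:
d²(p, Ursa) = 4 + 121 = 125
d²(p, Juno) = 25 + 36 = 61
d²(p, Hydra) = 1 + 1 = 2
d²(p, Lyra) = 25 + 64 = 89
d²(p, Orion) = 1 + 1 = 2
p is equidistant from Hydra and Orion (both at squared distance 2), and every other site is strictly farther — so p lies on the Hydra–Orion Voronoi edge.

Hydra and Orion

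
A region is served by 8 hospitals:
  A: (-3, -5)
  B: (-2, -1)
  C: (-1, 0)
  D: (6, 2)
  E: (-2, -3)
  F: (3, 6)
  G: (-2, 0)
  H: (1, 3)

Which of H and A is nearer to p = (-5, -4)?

Compare squared distances:
|pH|² = (-5−1)² + (-4−3)² = 36 + 49 = 85
|pA|² = (-5−(-3))² + (-4−(-5))² = 4 + 1 = 5
85 > 5, so A is closer.

A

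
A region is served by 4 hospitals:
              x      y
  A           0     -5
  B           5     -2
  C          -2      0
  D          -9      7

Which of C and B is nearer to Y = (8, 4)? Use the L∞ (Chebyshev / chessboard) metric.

B

d(Y,C) = max(10, 4) = 10
d(Y,B) = max(3, 6) = 6
10 > 6, so B is closer.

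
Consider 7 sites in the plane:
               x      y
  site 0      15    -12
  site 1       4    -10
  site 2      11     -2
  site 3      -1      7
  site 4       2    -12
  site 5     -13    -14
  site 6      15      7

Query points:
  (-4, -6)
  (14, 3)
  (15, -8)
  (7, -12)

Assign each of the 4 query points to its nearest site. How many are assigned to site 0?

1

(-4, -6) — d² to each: site 0:397, site 1:80, site 2:241, site 3:178, site 4:72, site 5:145, site 6:530 → nearest is site 4
(14, 3) — d² to each: site 0:226, site 1:269, site 2:34, site 3:241, site 4:369, site 5:1018, site 6:17 → nearest is site 6
(15, -8) — d² to each: site 0:16, site 1:125, site 2:52, site 3:481, site 4:185, site 5:820, site 6:225 → nearest is site 0
(7, -12) — d² to each: site 0:64, site 1:13, site 2:116, site 3:425, site 4:25, site 5:404, site 6:425 → nearest is site 1
1 of the 4 points has site 0 as nearest.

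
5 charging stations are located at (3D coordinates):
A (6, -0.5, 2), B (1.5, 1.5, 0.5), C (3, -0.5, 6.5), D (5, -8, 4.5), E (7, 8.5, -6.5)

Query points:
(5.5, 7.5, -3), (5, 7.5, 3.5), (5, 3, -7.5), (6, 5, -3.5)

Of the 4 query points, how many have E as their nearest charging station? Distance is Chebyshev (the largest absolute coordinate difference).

3

(5.5, 7.5, -3) — d to each: A:8, B:6, C:9.5, D:15.5, E:3.5 → nearest is E
(5, 7.5, 3.5) — d to each: A:8, B:6, C:8, D:15.5, E:10 → nearest is B
(5, 3, -7.5) — d to each: A:9.5, B:8, C:14, D:12, E:5.5 → nearest is E
(6, 5, -3.5) — d to each: A:5.5, B:4.5, C:10, D:13, E:3.5 → nearest is E
3 of the 4 points have E as nearest.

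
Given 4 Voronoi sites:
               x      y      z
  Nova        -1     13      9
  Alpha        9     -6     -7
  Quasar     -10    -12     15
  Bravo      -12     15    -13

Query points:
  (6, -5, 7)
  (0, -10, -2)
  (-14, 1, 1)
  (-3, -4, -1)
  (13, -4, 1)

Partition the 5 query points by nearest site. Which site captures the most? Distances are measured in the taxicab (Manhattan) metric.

Alpha

(6, -5, 7) — d to each: Nova:27, Alpha:18, Quasar:31, Bravo:58 → nearest is Alpha
(0, -10, -2) — d to each: Nova:35, Alpha:18, Quasar:29, Bravo:48 → nearest is Alpha
(-14, 1, 1) — d to each: Nova:33, Alpha:38, Quasar:31, Bravo:30 → nearest is Bravo
(-3, -4, -1) — d to each: Nova:29, Alpha:20, Quasar:31, Bravo:40 → nearest is Alpha
(13, -4, 1) — d to each: Nova:39, Alpha:14, Quasar:45, Bravo:58 → nearest is Alpha
Tally — Alpha:4, Bravo:1. Alpha captures the most (4).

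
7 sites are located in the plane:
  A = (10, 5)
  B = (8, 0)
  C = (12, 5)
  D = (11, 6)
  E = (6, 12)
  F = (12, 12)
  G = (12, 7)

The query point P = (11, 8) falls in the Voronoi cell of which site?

Since √ is increasing, it suffices to compare squared distances:
|PA|² = (11−10)² + (8−5)² = 1 + 9 = 10
|PB|² = (11−8)² + (8−0)² = 9 + 64 = 73
|PC|² = (11−12)² + (8−5)² = 1 + 9 = 10
|PD|² = (11−11)² + (8−6)² = 0 + 4 = 4
|PE|² = (11−6)² + (8−12)² = 25 + 16 = 41
|PF|² = (11−12)² + (8−12)² = 1 + 16 = 17
|PG|² = (11−12)² + (8−7)² = 1 + 1 = 2
The smallest is to G, so P lies in the Voronoi region of G.

G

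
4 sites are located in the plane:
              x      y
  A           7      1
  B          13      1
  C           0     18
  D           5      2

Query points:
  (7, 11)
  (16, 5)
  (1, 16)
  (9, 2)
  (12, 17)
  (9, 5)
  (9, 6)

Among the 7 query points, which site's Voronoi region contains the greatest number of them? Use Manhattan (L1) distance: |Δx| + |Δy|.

A

(7, 11) — d to each: A:10, B:16, C:14, D:11 → nearest is A
(16, 5) — d to each: A:13, B:7, C:29, D:14 → nearest is B
(1, 16) — d to each: A:21, B:27, C:3, D:18 → nearest is C
(9, 2) — d to each: A:3, B:5, C:25, D:4 → nearest is A
(12, 17) — d to each: A:21, B:17, C:13, D:22 → nearest is C
(9, 5) — d to each: A:6, B:8, C:22, D:7 → nearest is A
(9, 6) — d to each: A:7, B:9, C:21, D:8 → nearest is A
Tally — A:4, B:1, C:2. A captures the most (4).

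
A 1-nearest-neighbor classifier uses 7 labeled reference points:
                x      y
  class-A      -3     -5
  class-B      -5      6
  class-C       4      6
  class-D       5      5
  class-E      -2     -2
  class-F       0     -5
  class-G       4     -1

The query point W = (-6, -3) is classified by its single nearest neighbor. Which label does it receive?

Since √ is increasing, it suffices to compare squared distances:
d²(W, class-A) = (-6−(-3))² + (-3−(-5))² = 9 + 4 = 13
d²(W, class-B) = (-6−(-5))² + (-3−6)² = 1 + 81 = 82
d²(W, class-C) = (-6−4)² + (-3−6)² = 100 + 81 = 181
d²(W, class-D) = (-6−5)² + (-3−5)² = 121 + 64 = 185
d²(W, class-E) = (-6−(-2))² + (-3−(-2))² = 16 + 1 = 17
d²(W, class-F) = (-6−0)² + (-3−(-5))² = 36 + 4 = 40
d²(W, class-G) = (-6−4)² + (-3−(-1))² = 100 + 4 = 104
class-A is nearest.

class-A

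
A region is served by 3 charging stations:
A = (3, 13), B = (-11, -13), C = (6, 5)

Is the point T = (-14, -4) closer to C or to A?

C

Compare squared distances:
|TC|² = (-14−6)² + (-4−5)² = 400 + 81 = 481
|TA|² = (-14−3)² + (-4−13)² = 289 + 289 = 578
481 < 578, so C is closer.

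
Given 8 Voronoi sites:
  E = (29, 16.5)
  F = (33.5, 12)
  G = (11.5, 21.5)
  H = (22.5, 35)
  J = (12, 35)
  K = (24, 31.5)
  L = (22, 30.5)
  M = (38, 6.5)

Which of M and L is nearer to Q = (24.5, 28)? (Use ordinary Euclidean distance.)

L

Compare squared distances:
|QM|² = (24.5−38)² + (28−6.5)² = 182.25 + 462.25 = 644.5
|QL|² = (24.5−22)² + (28−30.5)² = 6.25 + 6.25 = 12.5
644.5 > 12.5, so L is closer.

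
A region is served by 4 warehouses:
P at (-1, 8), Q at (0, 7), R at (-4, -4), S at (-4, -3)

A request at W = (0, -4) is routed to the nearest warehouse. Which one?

R

Compare squared distances (the ordering matches that of the actual distances):
|WP|² = (0−(-1))² + (-4−8)² = 1 + 144 = 145
|WQ|² = (0−0)² + (-4−7)² = 0 + 121 = 121
|WR|² = (0−(-4))² + (-4−(-4))² = 16 + 0 = 16
|WS|² = (0−(-4))² + (-4−(-3))² = 16 + 1 = 17
R is nearest.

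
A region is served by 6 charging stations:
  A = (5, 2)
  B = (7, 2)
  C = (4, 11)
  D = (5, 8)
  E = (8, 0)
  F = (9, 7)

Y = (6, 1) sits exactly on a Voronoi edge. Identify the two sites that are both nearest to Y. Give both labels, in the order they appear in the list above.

A and B

Squared distances from Y to each site:
|YA|² = (6−5)² + (1−2)² = 1 + 1 = 2
|YB|² = (6−7)² + (1−2)² = 1 + 1 = 2
|YC|² = (6−4)² + (1−11)² = 4 + 100 = 104
|YD|² = (6−5)² + (1−8)² = 1 + 49 = 50
|YE|² = (6−8)² + (1−0)² = 4 + 1 = 5
|YF|² = (6−9)² + (1−7)² = 9 + 36 = 45
Y is equidistant from A and B (both at squared distance 2), and every other site is strictly farther — so Y lies on the A–B Voronoi edge.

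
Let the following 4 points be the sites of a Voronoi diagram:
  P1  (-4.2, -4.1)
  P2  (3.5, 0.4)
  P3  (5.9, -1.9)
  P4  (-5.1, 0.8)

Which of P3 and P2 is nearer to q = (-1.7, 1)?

Compare squared distances:
|qP3|² = (-1.7−5.9)² + (1−(-1.9))² = 57.76 + 8.41 = 66.17
|qP2|² = (-1.7−3.5)² + (1−0.4)² = 27.04 + 0.36 = 27.4
66.17 > 27.4, so P2 is closer.

P2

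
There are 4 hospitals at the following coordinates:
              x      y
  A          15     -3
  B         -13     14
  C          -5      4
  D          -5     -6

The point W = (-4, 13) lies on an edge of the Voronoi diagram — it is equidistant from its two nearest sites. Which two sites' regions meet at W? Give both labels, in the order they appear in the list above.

B and C

Squared distances from W to each site:
|WA|² = (-4−15)² + (13−(-3))² = 361 + 256 = 617
|WB|² = (-4−(-13))² + (13−14)² = 81 + 1 = 82
|WC|² = (-4−(-5))² + (13−4)² = 1 + 81 = 82
|WD|² = (-4−(-5))² + (13−(-6))² = 1 + 361 = 362
W is equidistant from B and C (both at squared distance 82), and every other site is strictly farther — so W lies on the B–C Voronoi edge.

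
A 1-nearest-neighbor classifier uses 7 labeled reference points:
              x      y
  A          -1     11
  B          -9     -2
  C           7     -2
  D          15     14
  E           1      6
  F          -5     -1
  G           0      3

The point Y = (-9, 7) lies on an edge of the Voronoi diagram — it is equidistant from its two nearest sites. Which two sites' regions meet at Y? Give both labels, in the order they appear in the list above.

A and F

Squared distances from Y to each site:
|YA|² = 64 + 16 = 80
|YB|² = 0 + 81 = 81
|YC|² = 256 + 81 = 337
|YD|² = 576 + 49 = 625
|YE|² = 100 + 1 = 101
|YF|² = 16 + 64 = 80
|YG|² = 81 + 16 = 97
Y is equidistant from A and F (both at squared distance 80), and every other site is strictly farther — so Y lies on the A–F Voronoi edge.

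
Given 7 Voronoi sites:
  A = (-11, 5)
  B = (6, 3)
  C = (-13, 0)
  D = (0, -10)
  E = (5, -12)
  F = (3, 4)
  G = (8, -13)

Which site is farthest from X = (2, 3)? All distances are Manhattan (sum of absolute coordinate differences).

G

d(X,A) = |2−(-11)| + |3−5| = 13 + 2 = 15
d(X,B) = |2−6| + |3−3| = 4 + 0 = 4
d(X,C) = |2−(-13)| + |3−0| = 15 + 3 = 18
d(X,D) = |2−0| + |3−(-10)| = 2 + 13 = 15
d(X,E) = |2−5| + |3−(-12)| = 3 + 15 = 18
d(X,F) = |2−3| + |3−4| = 1 + 1 = 2
d(X,G) = |2−8| + |3−(-13)| = 6 + 16 = 22
The largest is to G.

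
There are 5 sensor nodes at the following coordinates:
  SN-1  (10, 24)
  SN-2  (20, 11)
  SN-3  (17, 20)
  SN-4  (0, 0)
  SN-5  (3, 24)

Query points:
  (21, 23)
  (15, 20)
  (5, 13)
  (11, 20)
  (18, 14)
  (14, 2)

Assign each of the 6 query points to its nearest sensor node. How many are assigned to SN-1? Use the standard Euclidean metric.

(21, 23) — d² to each: SN-1:122, SN-2:145, SN-3:25, SN-4:970, SN-5:325 → nearest is SN-3
(15, 20) — d² to each: SN-1:41, SN-2:106, SN-3:4, SN-4:625, SN-5:160 → nearest is SN-3
(5, 13) — d² to each: SN-1:146, SN-2:229, SN-3:193, SN-4:194, SN-5:125 → nearest is SN-5
(11, 20) — d² to each: SN-1:17, SN-2:162, SN-3:36, SN-4:521, SN-5:80 → nearest is SN-1
(18, 14) — d² to each: SN-1:164, SN-2:13, SN-3:37, SN-4:520, SN-5:325 → nearest is SN-2
(14, 2) — d² to each: SN-1:500, SN-2:117, SN-3:333, SN-4:200, SN-5:605 → nearest is SN-2
1 of the 6 points has SN-1 as nearest.

1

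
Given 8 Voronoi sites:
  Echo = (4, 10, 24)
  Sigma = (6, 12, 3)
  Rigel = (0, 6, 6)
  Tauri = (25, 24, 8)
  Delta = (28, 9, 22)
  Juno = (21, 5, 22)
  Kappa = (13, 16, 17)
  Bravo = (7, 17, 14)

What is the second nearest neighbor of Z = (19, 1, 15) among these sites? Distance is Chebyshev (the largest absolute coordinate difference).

d(Z, Echo) = max(15, 9, 9) = 15
d(Z, Sigma) = max(13, 11, 12) = 13
d(Z, Rigel) = max(19, 5, 9) = 19
d(Z, Tauri) = max(6, 23, 7) = 23
d(Z, Delta) = max(9, 8, 7) = 9
d(Z, Juno) = max(2, 4, 7) = 7
d(Z, Kappa) = max(6, 15, 2) = 15
d(Z, Bravo) = max(12, 16, 1) = 16
Sorted ascending: Juno, Delta, Sigma, … — the second-nearest is Delta.

Delta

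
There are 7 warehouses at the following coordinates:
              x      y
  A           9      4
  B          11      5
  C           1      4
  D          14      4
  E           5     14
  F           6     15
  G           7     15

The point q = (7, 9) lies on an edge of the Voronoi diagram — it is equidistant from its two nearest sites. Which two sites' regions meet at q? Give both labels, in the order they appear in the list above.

A and E

Squared distances from q to each site:
|qA|² = (7−9)² + (9−4)² = 4 + 25 = 29
|qB|² = (7−11)² + (9−5)² = 16 + 16 = 32
|qC|² = (7−1)² + (9−4)² = 36 + 25 = 61
|qD|² = (7−14)² + (9−4)² = 49 + 25 = 74
|qE|² = (7−5)² + (9−14)² = 4 + 25 = 29
|qF|² = (7−6)² + (9−15)² = 1 + 36 = 37
|qG|² = (7−7)² + (9−15)² = 0 + 36 = 36
q is equidistant from A and E (both at squared distance 29), and every other site is strictly farther — so q lies on the A–E Voronoi edge.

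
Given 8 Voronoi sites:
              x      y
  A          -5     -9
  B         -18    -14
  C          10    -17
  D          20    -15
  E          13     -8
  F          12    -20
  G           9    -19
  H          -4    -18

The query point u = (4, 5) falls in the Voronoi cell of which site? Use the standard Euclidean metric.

E

Squared Euclidean distances:
|uA|² = 81 + 196 = 277
|uB|² = 484 + 361 = 845
|uC|² = 36 + 484 = 520
|uD|² = 256 + 400 = 656
|uE|² = 81 + 169 = 250
|uF|² = 64 + 625 = 689
|uG|² = 25 + 576 = 601
|uH|² = 64 + 529 = 593
E is nearest.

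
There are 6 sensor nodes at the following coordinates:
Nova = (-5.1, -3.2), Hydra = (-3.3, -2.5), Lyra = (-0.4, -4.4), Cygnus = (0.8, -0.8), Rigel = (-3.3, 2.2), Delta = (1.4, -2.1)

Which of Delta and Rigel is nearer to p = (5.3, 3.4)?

Compare squared distances:
d²(p, Delta) = (5.3−1.4)² + (3.4−(-2.1))² = 15.21 + 30.25 = 45.46
d²(p, Rigel) = (5.3−(-3.3))² + (3.4−2.2)² = 73.96 + 1.44 = 75.4
45.46 < 75.4, so Delta is closer.

Delta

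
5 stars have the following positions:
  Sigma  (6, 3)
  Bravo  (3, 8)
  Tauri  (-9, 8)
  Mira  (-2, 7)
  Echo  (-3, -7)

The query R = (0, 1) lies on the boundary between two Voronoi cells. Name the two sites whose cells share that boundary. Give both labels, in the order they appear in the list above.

Squared distances from R to each site:
d²(R, Sigma) = 36 + 4 = 40
d²(R, Bravo) = 9 + 49 = 58
d²(R, Tauri) = 81 + 49 = 130
d²(R, Mira) = 4 + 36 = 40
d²(R, Echo) = 9 + 64 = 73
R is equidistant from Sigma and Mira (both at squared distance 40), and every other site is strictly farther — so R lies on the Sigma–Mira Voronoi edge.

Sigma and Mira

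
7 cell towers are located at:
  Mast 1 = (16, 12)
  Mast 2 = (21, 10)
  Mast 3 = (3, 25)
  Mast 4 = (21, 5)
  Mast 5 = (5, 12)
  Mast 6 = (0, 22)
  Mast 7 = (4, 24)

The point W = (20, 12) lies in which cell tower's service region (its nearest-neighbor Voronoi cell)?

Squared Euclidean distances:
d²(W, Mast 1) = (20−16)² + (12−12)² = 16 + 0 = 16
d²(W, Mast 2) = (20−21)² + (12−10)² = 1 + 4 = 5
d²(W, Mast 3) = (20−3)² + (12−25)² = 289 + 169 = 458
d²(W, Mast 4) = (20−21)² + (12−5)² = 1 + 49 = 50
d²(W, Mast 5) = (20−5)² + (12−12)² = 225 + 0 = 225
d²(W, Mast 6) = (20−0)² + (12−22)² = 400 + 100 = 500
d²(W, Mast 7) = (20−4)² + (12−24)² = 256 + 144 = 400
Minimum is at Mast 2.

Mast 2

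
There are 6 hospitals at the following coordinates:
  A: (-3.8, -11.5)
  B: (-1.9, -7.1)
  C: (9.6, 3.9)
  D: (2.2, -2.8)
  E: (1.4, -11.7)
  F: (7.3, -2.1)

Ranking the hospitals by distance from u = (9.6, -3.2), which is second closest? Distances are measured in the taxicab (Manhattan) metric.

d(u,A) = |9.6−(-3.8)| + |-3.2−(-11.5)| = 13.4 + 8.3 = 21.7
d(u,B) = |9.6−(-1.9)| + |-3.2−(-7.1)| = 11.5 + 3.9 = 15.4
d(u,C) = |9.6−9.6| + |-3.2−3.9| = 0 + 7.1 = 7.1
d(u,D) = |9.6−2.2| + |-3.2−(-2.8)| = 7.4 + 0.4 = 7.8
d(u,E) = |9.6−1.4| + |-3.2−(-11.7)| = 8.2 + 8.5 = 16.7
d(u,F) = |9.6−7.3| + |-3.2−(-2.1)| = 2.3 + 1.1 = 3.4
Sorted ascending: F, C, D, … — the second-nearest is C.

C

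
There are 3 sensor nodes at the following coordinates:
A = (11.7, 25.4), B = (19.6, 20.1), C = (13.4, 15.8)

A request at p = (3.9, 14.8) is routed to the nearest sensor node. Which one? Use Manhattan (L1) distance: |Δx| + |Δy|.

d(p,A) = 7.8 + 10.6 = 18.4
d(p,B) = 15.7 + 5.3 = 21
d(p,C) = 9.5 + 1 = 10.5
C is nearest.

C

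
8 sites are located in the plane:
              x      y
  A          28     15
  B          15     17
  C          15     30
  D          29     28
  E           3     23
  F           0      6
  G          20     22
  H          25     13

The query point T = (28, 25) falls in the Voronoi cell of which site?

Squared Euclidean distances:
|TA|² = (28−28)² + (25−15)² = 0 + 100 = 100
|TB|² = (28−15)² + (25−17)² = 169 + 64 = 233
|TC|² = (28−15)² + (25−30)² = 169 + 25 = 194
|TD|² = (28−29)² + (25−28)² = 1 + 9 = 10
|TE|² = (28−3)² + (25−23)² = 625 + 4 = 629
|TF|² = (28−0)² + (25−6)² = 784 + 361 = 1145
|TG|² = (28−20)² + (25−22)² = 64 + 9 = 73
|TH|² = (28−25)² + (25−13)² = 9 + 144 = 153
D is nearest.

D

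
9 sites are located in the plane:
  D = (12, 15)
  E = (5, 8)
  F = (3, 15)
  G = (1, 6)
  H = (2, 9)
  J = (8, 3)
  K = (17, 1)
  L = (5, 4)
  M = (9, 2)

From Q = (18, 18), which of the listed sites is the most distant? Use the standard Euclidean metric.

G

Squared Euclidean distances:
|QD|² = 36 + 9 = 45
|QE|² = 169 + 100 = 269
|QF|² = 225 + 9 = 234
|QG|² = 289 + 144 = 433
|QH|² = 256 + 81 = 337
|QJ|² = 100 + 225 = 325
|QK|² = 1 + 289 = 290
|QL|² = 169 + 196 = 365
|QM|² = 81 + 256 = 337
The largest is to G.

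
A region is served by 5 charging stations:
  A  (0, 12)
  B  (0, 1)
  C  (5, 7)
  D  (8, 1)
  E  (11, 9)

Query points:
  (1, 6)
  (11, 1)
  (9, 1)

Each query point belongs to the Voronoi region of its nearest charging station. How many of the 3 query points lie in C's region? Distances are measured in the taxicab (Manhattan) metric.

1

(1, 6) — d to each: A:7, B:6, C:5, D:12, E:13 → nearest is C
(11, 1) — d to each: A:22, B:11, C:12, D:3, E:8 → nearest is D
(9, 1) — d to each: A:20, B:9, C:10, D:1, E:10 → nearest is D
1 of the 3 points has C as nearest.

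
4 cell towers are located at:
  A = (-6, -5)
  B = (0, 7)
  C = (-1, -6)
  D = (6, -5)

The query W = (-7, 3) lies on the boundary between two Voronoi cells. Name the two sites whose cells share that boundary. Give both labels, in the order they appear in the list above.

Squared distances from W to each site:
|WA|² = (-7−(-6))² + (3−(-5))² = 1 + 64 = 65
|WB|² = (-7−0)² + (3−7)² = 49 + 16 = 65
|WC|² = (-7−(-1))² + (3−(-6))² = 36 + 81 = 117
|WD|² = (-7−6)² + (3−(-5))² = 169 + 64 = 233
W is equidistant from A and B (both at squared distance 65), and every other site is strictly farther — so W lies on the A–B Voronoi edge.

A and B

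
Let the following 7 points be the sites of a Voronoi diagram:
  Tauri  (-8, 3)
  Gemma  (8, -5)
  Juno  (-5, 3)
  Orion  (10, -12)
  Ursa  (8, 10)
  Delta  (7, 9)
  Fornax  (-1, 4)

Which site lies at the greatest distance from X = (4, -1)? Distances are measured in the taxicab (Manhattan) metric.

d(X, Tauri) = |4−(-8)| + |-1−3| = 12 + 4 = 16
d(X, Gemma) = |4−8| + |-1−(-5)| = 4 + 4 = 8
d(X, Juno) = |4−(-5)| + |-1−3| = 9 + 4 = 13
d(X, Orion) = |4−10| + |-1−(-12)| = 6 + 11 = 17
d(X, Ursa) = |4−8| + |-1−10| = 4 + 11 = 15
d(X, Delta) = |4−7| + |-1−9| = 3 + 10 = 13
d(X, Fornax) = |4−(-1)| + |-1−4| = 5 + 5 = 10
The largest is to Orion.

Orion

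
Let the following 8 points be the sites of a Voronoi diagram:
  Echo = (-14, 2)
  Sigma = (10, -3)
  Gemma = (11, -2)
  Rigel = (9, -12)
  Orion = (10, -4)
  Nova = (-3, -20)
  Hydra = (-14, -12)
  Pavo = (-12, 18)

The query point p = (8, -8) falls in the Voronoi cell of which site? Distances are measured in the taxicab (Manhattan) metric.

Rigel

d(p, Echo) = 22 + 10 = 32
d(p, Sigma) = 2 + 5 = 7
d(p, Gemma) = 3 + 6 = 9
d(p, Rigel) = 1 + 4 = 5
d(p, Orion) = 2 + 4 = 6
d(p, Nova) = 11 + 12 = 23
d(p, Hydra) = 22 + 4 = 26
d(p, Pavo) = 20 + 26 = 46
The smallest is to Rigel, so p lies in the Voronoi region of Rigel.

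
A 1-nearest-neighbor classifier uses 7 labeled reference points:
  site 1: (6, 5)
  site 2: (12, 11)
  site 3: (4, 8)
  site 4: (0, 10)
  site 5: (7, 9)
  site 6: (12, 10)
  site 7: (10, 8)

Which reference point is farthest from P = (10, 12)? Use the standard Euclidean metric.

Since √ is increasing, it suffices to compare squared distances:
d²(P, site 1) = (10−6)² + (12−5)² = 16 + 49 = 65
d²(P, site 2) = (10−12)² + (12−11)² = 4 + 1 = 5
d²(P, site 3) = (10−4)² + (12−8)² = 36 + 16 = 52
d²(P, site 4) = (10−0)² + (12−10)² = 100 + 4 = 104
d²(P, site 5) = (10−7)² + (12−9)² = 9 + 9 = 18
d²(P, site 6) = (10−12)² + (12−10)² = 4 + 4 = 8
d²(P, site 7) = (10−10)² + (12−8)² = 0 + 16 = 16
The largest is to site 4.

site 4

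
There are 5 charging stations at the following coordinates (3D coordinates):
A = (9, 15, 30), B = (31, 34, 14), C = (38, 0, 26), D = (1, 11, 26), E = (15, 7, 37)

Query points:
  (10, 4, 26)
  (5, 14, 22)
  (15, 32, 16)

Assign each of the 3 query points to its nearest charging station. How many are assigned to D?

2

(10, 4, 26) — d² to each: A:138, B:1485, C:800, D:130, E:155 → nearest is D
(5, 14, 22) — d² to each: A:81, B:1140, C:1301, D:41, E:374 → nearest is D
(15, 32, 16) — d² to each: A:521, B:264, C:1653, D:737, E:1066 → nearest is B
2 of the 3 points have D as nearest.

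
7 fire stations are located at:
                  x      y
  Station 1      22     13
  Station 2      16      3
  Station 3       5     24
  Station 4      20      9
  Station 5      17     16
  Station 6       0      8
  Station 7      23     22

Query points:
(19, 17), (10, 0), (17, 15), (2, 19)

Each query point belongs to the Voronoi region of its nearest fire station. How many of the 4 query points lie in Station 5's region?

2

(19, 17) — d² to each: Station 1:25, Station 2:205, Station 3:245, Station 4:65, Station 5:5, Station 6:442, Station 7:41 → nearest is Station 5
(10, 0) — d² to each: Station 1:313, Station 2:45, Station 3:601, Station 4:181, Station 5:305, Station 6:164, Station 7:653 → nearest is Station 2
(17, 15) — d² to each: Station 1:29, Station 2:145, Station 3:225, Station 4:45, Station 5:1, Station 6:338, Station 7:85 → nearest is Station 5
(2, 19) — d² to each: Station 1:436, Station 2:452, Station 3:34, Station 4:424, Station 5:234, Station 6:125, Station 7:450 → nearest is Station 3
2 of the 4 points have Station 5 as nearest.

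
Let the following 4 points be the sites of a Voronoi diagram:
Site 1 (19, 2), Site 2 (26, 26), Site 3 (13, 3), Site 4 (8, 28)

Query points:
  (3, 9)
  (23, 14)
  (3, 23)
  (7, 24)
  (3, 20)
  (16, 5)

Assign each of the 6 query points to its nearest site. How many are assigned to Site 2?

(3, 9) — d² to each: Site 1:305, Site 2:818, Site 3:136, Site 4:386 → nearest is Site 3
(23, 14) — d² to each: Site 1:160, Site 2:153, Site 3:221, Site 4:421 → nearest is Site 2
(3, 23) — d² to each: Site 1:697, Site 2:538, Site 3:500, Site 4:50 → nearest is Site 4
(7, 24) — d² to each: Site 1:628, Site 2:365, Site 3:477, Site 4:17 → nearest is Site 4
(3, 20) — d² to each: Site 1:580, Site 2:565, Site 3:389, Site 4:89 → nearest is Site 4
(16, 5) — d² to each: Site 1:18, Site 2:541, Site 3:13, Site 4:593 → nearest is Site 3
1 of the 6 points has Site 2 as nearest.

1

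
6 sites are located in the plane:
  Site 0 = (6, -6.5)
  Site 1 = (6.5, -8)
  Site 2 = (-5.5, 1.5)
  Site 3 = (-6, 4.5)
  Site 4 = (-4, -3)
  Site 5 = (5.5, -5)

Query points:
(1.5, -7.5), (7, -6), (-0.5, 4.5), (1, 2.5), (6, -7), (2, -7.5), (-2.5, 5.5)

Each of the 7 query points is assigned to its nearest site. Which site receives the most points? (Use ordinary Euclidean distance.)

Site 0

(1.5, -7.5) — d² to each: Site 0:21.25, Site 1:25.25, Site 2:130, Site 3:200.25, Site 4:50.5, Site 5:22.25 → nearest is Site 0
(7, -6) — d² to each: Site 0:1.25, Site 1:4.25, Site 2:212.5, Site 3:279.25, Site 4:130, Site 5:3.25 → nearest is Site 0
(-0.5, 4.5) — d² to each: Site 0:163.25, Site 1:205.25, Site 2:34, Site 3:30.25, Site 4:68.5, Site 5:126.25 → nearest is Site 3
(1, 2.5) — d² to each: Site 0:106, Site 1:140.5, Site 2:43.25, Site 3:53, Site 4:55.25, Site 5:76.5 → nearest is Site 2
(6, -7) — d² to each: Site 0:0.25, Site 1:1.25, Site 2:204.5, Site 3:276.25, Site 4:116, Site 5:4.25 → nearest is Site 0
(2, -7.5) — d² to each: Site 0:17, Site 1:20.5, Site 2:137.25, Site 3:208, Site 4:56.25, Site 5:18.5 → nearest is Site 0
(-2.5, 5.5) — d² to each: Site 0:216.25, Site 1:263.25, Site 2:25, Site 3:13.25, Site 4:74.5, Site 5:174.25 → nearest is Site 3
Tally — Site 0:4, Site 2:1, Site 3:2. Site 0 captures the most (4).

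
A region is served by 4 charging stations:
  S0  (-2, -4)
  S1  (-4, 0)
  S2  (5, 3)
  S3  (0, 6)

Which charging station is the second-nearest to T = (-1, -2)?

Since √ is increasing, it suffices to compare squared distances:
|TS0|² = (-1−(-2))² + (-2−(-4))² = 1 + 4 = 5
|TS1|² = (-1−(-4))² + (-2−0)² = 9 + 4 = 13
|TS2|² = (-1−5)² + (-2−3)² = 36 + 25 = 61
|TS3|² = (-1−0)² + (-2−6)² = 1 + 64 = 65
Sorted ascending: S0, S1, S2, … — the second-nearest is S1.

S1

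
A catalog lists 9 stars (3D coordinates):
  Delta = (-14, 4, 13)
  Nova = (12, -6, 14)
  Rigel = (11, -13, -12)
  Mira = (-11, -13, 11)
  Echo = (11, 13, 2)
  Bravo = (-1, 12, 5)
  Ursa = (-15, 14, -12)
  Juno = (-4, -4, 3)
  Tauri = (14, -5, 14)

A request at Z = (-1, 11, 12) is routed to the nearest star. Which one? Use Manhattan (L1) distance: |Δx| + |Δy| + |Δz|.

d(Z, Delta) = 13 + 7 + 1 = 21
d(Z, Nova) = 13 + 17 + 2 = 32
d(Z, Rigel) = 12 + 24 + 24 = 60
d(Z, Mira) = 10 + 24 + 1 = 35
d(Z, Echo) = 12 + 2 + 10 = 24
d(Z, Bravo) = 0 + 1 + 7 = 8
d(Z, Ursa) = 14 + 3 + 24 = 41
d(Z, Juno) = 3 + 15 + 9 = 27
d(Z, Tauri) = 15 + 16 + 2 = 33
Minimum is at Bravo.

Bravo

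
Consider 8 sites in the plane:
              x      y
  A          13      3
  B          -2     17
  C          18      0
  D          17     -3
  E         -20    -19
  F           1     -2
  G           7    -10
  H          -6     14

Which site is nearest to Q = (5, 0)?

F

Compare squared distances (the ordering matches that of the actual distances):
|QA|² = 64 + 9 = 73
|QB|² = 49 + 289 = 338
|QC|² = 169 + 0 = 169
|QD|² = 144 + 9 = 153
|QE|² = 625 + 361 = 986
|QF|² = 16 + 4 = 20
|QG|² = 4 + 100 = 104
|QH|² = 121 + 196 = 317
Minimum is at F.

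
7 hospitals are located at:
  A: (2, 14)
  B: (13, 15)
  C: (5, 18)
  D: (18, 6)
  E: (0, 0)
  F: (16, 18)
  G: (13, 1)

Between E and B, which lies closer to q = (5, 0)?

E

Compare squared distances:
|qE|² = (5−0)² + (0−0)² = 25 + 0 = 25
|qB|² = (5−13)² + (0−15)² = 64 + 225 = 289
25 < 289, so E is closer.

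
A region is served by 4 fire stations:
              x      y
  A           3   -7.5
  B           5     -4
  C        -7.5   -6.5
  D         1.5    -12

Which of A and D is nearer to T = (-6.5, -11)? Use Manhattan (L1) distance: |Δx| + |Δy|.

D

d(T,A) = |-6.5−3| + |-11−(-7.5)| = 9.5 + 3.5 = 13
d(T,D) = |-6.5−1.5| + |-11−(-12)| = 8 + 1 = 9
13 > 9, so D is closer.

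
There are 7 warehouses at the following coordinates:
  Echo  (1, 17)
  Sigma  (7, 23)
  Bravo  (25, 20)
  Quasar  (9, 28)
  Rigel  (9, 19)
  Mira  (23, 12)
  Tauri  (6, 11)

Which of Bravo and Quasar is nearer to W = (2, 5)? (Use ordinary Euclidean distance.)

Compare squared distances:
d²(W, Bravo) = (2−25)² + (5−20)² = 529 + 225 = 754
d²(W, Quasar) = (2−9)² + (5−28)² = 49 + 529 = 578
754 > 578, so Quasar is closer.

Quasar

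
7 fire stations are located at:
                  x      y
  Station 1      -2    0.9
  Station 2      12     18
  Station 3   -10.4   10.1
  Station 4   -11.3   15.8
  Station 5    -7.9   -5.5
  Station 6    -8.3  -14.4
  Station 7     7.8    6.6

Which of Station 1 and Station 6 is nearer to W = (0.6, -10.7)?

Compare squared distances:
d²(W, Station 1) = (0.6−(-2))² + (-10.7−0.9)² = 6.76 + 134.56 = 141.32
d²(W, Station 6) = (0.6−(-8.3))² + (-10.7−(-14.4))² = 79.21 + 13.69 = 92.9
141.32 > 92.9, so Station 6 is closer.

Station 6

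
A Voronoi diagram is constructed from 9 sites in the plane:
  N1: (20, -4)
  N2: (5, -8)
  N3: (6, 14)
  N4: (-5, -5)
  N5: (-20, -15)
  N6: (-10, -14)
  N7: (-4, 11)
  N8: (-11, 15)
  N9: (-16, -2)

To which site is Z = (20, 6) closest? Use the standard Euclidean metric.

N1

Compare squared distances (the ordering matches that of the actual distances):
|ZN1|² = 0 + 100 = 100
|ZN2|² = 225 + 196 = 421
|ZN3|² = 196 + 64 = 260
|ZN4|² = 625 + 121 = 746
|ZN5|² = 1600 + 441 = 2041
|ZN6|² = 900 + 400 = 1300
|ZN7|² = 576 + 25 = 601
|ZN8|² = 961 + 81 = 1042
|ZN9|² = 1296 + 64 = 1360
The smallest is to N1, so Z lies in the Voronoi region of N1.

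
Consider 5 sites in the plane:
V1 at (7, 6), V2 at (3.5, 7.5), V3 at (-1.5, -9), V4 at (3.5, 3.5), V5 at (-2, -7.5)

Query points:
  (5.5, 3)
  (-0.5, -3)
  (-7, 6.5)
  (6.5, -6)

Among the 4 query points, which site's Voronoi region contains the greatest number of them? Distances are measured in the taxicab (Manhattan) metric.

(5.5, 3) — d to each: V1:4.5, V2:6.5, V3:19, V4:2.5, V5:18 → nearest is V4
(-0.5, -3) — d to each: V1:16.5, V2:14.5, V3:7, V4:10.5, V5:6 → nearest is V5
(-7, 6.5) — d to each: V1:14.5, V2:11.5, V3:21, V4:13.5, V5:19 → nearest is V2
(6.5, -6) — d to each: V1:12.5, V2:16.5, V3:11, V4:12.5, V5:10 → nearest is V5
Tally — V2:1, V4:1, V5:2. V5 captures the most (2).

V5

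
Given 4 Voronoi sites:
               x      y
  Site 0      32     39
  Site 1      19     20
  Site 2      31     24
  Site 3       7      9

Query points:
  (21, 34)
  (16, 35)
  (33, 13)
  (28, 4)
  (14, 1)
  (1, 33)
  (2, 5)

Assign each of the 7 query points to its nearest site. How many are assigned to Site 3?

2

(21, 34) — d² to each: Site 0:146, Site 1:200, Site 2:200, Site 3:821 → nearest is Site 0
(16, 35) — d² to each: Site 0:272, Site 1:234, Site 2:346, Site 3:757 → nearest is Site 1
(33, 13) — d² to each: Site 0:677, Site 1:245, Site 2:125, Site 3:692 → nearest is Site 2
(28, 4) — d² to each: Site 0:1241, Site 1:337, Site 2:409, Site 3:466 → nearest is Site 1
(14, 1) — d² to each: Site 0:1768, Site 1:386, Site 2:818, Site 3:113 → nearest is Site 3
(1, 33) — d² to each: Site 0:997, Site 1:493, Site 2:981, Site 3:612 → nearest is Site 1
(2, 5) — d² to each: Site 0:2056, Site 1:514, Site 2:1202, Site 3:41 → nearest is Site 3
2 of the 7 points have Site 3 as nearest.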